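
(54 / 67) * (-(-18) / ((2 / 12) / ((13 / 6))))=12636/67 = 188.60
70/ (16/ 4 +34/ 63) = 2205/143 = 15.42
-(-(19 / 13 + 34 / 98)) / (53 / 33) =38016/33761 = 1.13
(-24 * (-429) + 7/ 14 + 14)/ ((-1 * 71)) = -20621/142 = -145.22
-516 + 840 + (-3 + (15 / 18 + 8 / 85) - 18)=155003/510 = 303.93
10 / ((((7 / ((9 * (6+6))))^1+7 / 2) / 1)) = 216/77 = 2.81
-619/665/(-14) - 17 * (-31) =527.07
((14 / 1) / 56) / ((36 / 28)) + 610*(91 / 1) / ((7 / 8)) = 2283847/36 = 63440.19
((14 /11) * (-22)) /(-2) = 14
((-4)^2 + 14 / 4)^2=380.25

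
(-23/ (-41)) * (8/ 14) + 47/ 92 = 21953/26404 = 0.83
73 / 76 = 0.96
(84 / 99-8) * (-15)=1180/11 = 107.27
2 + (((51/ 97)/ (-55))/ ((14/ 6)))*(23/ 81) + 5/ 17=13101448/5713785 = 2.29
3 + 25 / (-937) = 2786/937 = 2.97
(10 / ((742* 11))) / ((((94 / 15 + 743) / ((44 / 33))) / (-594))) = -5400/4169669 = 0.00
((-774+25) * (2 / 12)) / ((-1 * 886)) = 749/5316 = 0.14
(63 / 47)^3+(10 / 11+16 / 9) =52371571/10278477 = 5.10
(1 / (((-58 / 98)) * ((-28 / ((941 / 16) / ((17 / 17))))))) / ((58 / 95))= 625765/107648 = 5.81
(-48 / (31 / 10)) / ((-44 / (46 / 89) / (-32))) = -5.82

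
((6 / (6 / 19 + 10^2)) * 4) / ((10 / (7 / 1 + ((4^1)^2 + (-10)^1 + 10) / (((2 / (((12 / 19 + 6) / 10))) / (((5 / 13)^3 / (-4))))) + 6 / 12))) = 371907/2093741 = 0.18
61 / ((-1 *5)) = -61/5 = -12.20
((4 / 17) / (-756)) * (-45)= 5/357 = 0.01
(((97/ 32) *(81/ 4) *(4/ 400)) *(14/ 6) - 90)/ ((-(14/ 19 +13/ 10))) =2393297/55040 = 43.48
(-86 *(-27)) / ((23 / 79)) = 183438/23 = 7975.57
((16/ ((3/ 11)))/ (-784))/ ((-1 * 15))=11/2205 = 0.00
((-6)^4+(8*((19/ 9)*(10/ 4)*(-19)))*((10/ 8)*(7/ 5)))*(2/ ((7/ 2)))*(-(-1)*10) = -38840/63 = -616.51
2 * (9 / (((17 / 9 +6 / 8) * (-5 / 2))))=-1296/475 = -2.73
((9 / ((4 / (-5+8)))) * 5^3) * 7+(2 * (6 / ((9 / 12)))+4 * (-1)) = 23673/4 = 5918.25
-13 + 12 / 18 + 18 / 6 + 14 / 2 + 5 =8/3 = 2.67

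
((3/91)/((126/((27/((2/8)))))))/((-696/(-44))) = 33/18473 = 0.00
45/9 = 5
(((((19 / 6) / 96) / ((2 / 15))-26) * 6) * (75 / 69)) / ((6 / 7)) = -1730575/8832 = -195.94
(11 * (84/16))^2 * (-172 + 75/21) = -8987517/16 = -561719.81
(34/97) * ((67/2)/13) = 1139/1261 = 0.90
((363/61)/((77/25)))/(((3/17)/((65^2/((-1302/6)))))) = -19751875/92659 = -213.17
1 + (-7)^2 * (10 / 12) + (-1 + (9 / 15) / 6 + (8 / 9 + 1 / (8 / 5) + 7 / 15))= 15449/360 = 42.91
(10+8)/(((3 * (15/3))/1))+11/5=17/5 = 3.40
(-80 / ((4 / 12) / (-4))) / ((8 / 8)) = 960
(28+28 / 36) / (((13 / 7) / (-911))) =-1651643/117 = -14116.61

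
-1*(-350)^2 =-122500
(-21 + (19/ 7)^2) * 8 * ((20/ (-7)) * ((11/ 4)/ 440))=1.95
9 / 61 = 0.15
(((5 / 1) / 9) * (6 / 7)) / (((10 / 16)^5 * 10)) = 32768/65625 = 0.50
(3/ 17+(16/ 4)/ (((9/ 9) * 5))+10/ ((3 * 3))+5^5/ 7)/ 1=2401804/5355 = 448.52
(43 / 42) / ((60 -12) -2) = 0.02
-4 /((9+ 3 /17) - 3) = -68/105 = -0.65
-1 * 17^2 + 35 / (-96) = -27779/96 = -289.36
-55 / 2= -27.50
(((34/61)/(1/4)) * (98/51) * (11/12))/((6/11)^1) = 7.20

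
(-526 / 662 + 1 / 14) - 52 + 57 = 19819/4634 = 4.28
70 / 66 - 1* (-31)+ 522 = 18284/33 = 554.06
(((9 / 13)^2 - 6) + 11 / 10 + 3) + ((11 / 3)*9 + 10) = 70269/1690 = 41.58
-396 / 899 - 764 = -764.44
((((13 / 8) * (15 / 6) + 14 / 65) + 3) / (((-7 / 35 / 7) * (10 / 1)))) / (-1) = 52983/2080 = 25.47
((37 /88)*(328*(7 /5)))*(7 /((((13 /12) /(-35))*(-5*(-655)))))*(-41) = 256002852/468325 = 546.64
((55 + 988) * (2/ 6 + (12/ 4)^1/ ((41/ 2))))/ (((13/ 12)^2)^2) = 425343744/1171001 = 363.23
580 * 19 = 11020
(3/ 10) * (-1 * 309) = -927/10 = -92.70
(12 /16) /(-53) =-3/212 = -0.01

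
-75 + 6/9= -223/3 = -74.33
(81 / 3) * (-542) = -14634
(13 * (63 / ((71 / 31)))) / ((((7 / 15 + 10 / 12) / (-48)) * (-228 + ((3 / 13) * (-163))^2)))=-52809120/4747273 = -11.12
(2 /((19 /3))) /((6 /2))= 2/19 = 0.11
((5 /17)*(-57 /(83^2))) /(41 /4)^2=-4560/196866953 = 0.00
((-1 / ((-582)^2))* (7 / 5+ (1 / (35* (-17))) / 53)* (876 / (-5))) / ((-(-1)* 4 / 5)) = 268567/296712815 = 0.00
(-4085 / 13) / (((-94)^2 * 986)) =-4085/113259848 = 0.00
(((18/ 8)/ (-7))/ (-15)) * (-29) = -87/140 = -0.62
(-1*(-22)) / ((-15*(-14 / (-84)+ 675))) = -44/20255 = 0.00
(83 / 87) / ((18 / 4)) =166/783 = 0.21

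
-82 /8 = -41/4 = -10.25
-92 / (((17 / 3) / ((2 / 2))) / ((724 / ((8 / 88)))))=-129297.88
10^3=1000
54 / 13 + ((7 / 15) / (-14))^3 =1457987/351000 = 4.15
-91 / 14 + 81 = 149/2 = 74.50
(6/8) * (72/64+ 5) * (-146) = -10731/16 = -670.69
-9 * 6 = -54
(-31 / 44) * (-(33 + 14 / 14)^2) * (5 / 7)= 44795/77 = 581.75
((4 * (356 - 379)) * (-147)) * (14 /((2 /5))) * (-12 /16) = -355005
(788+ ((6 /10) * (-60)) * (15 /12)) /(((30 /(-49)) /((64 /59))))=-1165024/885 = -1316.41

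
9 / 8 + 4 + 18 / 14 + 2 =471/56 = 8.41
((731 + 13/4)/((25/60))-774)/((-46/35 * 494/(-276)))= 103761/247 = 420.09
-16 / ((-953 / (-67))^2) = -71824/908209 = -0.08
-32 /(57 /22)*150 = -35200/19 = -1852.63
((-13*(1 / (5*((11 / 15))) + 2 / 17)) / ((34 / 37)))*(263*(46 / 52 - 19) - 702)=383879625/12716 = 30188.71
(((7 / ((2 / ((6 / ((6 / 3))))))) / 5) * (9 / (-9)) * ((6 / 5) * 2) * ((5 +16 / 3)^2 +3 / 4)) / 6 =-27097/300 = -90.32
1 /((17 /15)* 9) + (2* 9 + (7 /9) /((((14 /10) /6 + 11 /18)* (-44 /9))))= 1527191/85272 = 17.91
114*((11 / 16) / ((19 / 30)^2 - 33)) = -141075/58678 = -2.40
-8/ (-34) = 4/17 = 0.24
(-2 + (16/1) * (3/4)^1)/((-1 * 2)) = -5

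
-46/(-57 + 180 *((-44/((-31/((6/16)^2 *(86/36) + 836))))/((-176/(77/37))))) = 6753536/379300227 = 0.02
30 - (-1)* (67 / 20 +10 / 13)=8871/260 = 34.12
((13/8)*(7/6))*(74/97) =3367/2328 = 1.45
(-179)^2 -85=31956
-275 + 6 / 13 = -3569/13 = -274.54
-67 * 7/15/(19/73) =-34237/285 = -120.13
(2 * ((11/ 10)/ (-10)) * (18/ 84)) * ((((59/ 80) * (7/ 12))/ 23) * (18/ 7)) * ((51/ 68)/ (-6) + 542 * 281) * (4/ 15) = -474450801/5152000 = -92.09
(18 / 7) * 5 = 90/7 = 12.86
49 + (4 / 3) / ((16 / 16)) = 151/3 = 50.33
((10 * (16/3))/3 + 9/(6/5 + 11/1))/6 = 10165/3294 = 3.09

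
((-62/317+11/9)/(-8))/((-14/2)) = 2929/159768 = 0.02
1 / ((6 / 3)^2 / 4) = 1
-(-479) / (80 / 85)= 8143/16 = 508.94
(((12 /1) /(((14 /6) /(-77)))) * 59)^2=545876496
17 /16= 1.06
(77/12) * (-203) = -15631/12 = -1302.58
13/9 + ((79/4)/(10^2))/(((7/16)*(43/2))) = 99247/67725 = 1.47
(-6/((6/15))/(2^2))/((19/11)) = -165/76 = -2.17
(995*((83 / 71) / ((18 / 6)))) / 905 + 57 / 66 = 1095881/848166 = 1.29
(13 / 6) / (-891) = -13/5346 = 0.00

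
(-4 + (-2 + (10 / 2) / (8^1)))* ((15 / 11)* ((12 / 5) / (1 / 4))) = -774/11 = -70.36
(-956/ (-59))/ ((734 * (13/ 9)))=4302/281489 = 0.02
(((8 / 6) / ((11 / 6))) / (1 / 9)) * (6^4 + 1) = 8489.45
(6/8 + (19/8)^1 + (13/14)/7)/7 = 1277/2744 = 0.47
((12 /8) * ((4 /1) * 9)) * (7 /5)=378/5 = 75.60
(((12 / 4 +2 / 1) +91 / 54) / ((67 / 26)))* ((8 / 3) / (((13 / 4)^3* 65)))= 184832/59615595 = 0.00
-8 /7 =-1.14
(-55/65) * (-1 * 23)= 253/13 = 19.46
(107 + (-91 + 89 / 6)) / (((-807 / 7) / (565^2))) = -413396375/4842 = -85377.19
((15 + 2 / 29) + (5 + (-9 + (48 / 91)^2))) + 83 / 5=33557452/1200745 = 27.95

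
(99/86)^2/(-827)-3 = -18359277/6116492 = -3.00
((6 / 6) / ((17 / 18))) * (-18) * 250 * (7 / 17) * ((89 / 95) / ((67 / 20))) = -201852000/367897 = -548.66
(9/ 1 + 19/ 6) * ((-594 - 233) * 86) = -865317.67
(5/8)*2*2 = 5/2 = 2.50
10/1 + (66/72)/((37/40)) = 1220/111 = 10.99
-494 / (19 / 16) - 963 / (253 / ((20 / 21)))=-743156/1771 = -419.63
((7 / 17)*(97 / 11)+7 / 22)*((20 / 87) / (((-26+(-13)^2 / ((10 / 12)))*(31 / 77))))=0.01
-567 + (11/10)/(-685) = -3883961/6850 = -567.00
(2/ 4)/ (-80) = -1/160 = -0.01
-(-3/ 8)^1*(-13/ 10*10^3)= -487.50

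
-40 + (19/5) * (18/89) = -17458/445 = -39.23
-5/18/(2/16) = -20/9 = -2.22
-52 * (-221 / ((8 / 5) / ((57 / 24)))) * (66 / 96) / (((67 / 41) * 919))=123093685/15762688 = 7.81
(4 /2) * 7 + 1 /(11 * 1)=155/11 = 14.09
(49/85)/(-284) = -49/24140 = 0.00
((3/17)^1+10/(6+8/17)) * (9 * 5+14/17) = 250838/3179 = 78.90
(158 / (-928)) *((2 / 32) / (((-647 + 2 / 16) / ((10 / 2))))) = 79/960480 = 0.00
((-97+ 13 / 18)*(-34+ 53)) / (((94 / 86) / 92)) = -65129606/423 = -153970.70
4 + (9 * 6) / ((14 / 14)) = 58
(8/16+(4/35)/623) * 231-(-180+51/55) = 20189973/68530 = 294.62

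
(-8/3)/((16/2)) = -1/3 = -0.33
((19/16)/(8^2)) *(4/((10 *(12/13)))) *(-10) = -247/3072 = -0.08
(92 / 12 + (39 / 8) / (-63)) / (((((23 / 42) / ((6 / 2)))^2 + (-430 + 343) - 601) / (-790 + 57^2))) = -592557525/21844318 = -27.13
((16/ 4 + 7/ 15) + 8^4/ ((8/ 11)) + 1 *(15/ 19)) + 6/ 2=1607473/285 = 5640.26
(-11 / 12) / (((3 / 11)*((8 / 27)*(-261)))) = 121/2784 = 0.04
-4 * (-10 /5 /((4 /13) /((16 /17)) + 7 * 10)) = 0.11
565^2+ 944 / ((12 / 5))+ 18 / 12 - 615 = 1914029/6 = 319004.83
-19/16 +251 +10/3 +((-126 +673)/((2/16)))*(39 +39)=341581.15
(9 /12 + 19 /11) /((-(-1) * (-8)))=-0.31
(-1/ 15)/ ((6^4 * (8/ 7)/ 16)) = -7/9720 = 0.00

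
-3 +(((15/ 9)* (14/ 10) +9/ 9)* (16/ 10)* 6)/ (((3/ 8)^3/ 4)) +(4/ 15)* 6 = 2425.86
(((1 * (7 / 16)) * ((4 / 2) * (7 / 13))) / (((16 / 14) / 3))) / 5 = 1029/4160 = 0.25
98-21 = 77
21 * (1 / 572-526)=-11045.96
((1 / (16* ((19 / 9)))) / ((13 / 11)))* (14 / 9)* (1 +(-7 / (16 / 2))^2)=8701/126464 = 0.07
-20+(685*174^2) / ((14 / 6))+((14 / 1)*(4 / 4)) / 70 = 311085207/35 = 8888148.77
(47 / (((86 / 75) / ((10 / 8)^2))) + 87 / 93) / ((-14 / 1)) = -2771779/597184 = -4.64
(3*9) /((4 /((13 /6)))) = 14.62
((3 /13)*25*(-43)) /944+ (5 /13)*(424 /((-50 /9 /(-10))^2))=32404611/61360 = 528.11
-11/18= -0.61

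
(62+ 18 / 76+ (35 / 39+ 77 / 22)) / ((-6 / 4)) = -98752/2223 = -44.42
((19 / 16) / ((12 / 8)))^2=361/576 = 0.63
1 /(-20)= -1/20 = -0.05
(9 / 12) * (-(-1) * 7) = 21/4 = 5.25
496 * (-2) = -992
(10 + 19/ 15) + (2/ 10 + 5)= 247/15 = 16.47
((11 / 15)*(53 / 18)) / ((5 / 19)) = 11077/1350 = 8.21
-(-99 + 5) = 94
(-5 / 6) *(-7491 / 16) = 390.16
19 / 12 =1.58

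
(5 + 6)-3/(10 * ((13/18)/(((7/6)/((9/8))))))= 10.57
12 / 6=2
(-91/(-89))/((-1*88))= -91/7832 = -0.01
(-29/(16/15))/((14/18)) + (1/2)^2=-3887/112 = -34.71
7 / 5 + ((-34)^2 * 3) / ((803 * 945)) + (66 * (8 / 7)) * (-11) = -209516801/252945 = -828.31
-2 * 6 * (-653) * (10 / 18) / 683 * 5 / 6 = 32650/6147 = 5.31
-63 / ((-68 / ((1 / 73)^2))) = 63/362372 = 0.00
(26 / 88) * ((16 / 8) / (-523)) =-13/11506 = 0.00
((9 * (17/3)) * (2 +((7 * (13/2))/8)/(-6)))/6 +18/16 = 1933/192 = 10.07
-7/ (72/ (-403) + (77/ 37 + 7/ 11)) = -1148147/416414 = -2.76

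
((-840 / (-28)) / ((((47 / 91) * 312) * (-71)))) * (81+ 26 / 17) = -49105/226916 = -0.22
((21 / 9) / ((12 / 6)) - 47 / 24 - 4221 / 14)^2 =52635025/576 = 91380.25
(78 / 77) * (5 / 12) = 65/154 = 0.42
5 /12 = 0.42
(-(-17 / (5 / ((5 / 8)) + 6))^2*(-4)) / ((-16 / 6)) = -867/392 = -2.21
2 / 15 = 0.13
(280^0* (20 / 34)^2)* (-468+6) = -46200/289 = -159.86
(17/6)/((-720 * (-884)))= 1/224640 = 0.00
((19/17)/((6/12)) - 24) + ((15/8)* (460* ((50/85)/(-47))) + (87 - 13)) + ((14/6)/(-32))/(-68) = 12714953/306816 = 41.44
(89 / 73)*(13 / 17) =1157/1241 = 0.93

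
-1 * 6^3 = -216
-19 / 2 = -9.50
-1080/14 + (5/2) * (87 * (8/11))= 6240/77 = 81.04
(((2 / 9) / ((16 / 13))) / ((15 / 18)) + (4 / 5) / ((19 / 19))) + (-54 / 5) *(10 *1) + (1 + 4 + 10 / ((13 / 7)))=-96.60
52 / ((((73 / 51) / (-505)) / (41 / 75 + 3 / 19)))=-89641136/6935 = -12925.90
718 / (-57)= -718/57 = -12.60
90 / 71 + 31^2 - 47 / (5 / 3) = 331594/355 = 934.07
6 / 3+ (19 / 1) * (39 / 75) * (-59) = -14523/25 = -580.92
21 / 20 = 1.05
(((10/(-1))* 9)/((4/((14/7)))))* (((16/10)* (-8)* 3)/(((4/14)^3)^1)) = 74088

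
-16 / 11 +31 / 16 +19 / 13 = 4449/2288 = 1.94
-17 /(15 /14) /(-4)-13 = -271/30 = -9.03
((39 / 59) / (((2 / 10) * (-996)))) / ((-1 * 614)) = 65/12027032 = 0.00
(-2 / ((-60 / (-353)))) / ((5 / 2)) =-353/75 = -4.71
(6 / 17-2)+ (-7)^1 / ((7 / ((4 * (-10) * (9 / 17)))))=332/17 = 19.53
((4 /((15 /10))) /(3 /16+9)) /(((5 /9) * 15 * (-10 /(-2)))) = 0.01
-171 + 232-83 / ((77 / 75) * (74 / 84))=-12523/407 = -30.77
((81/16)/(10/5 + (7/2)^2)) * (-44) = -15.63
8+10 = 18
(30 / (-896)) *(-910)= 975/32 = 30.47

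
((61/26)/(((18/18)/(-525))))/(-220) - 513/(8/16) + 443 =-660547/1144 = -577.40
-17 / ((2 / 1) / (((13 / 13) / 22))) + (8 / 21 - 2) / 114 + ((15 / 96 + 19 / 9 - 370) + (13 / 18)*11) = -16862597/46816 = -360.19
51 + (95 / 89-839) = -70037/89 = -786.93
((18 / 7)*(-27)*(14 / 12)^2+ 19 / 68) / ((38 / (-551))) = 185803/136 = 1366.20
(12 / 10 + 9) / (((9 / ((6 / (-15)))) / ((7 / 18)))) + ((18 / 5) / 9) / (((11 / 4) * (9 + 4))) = -15937/96525 = -0.17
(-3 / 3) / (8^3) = -1/512 = 0.00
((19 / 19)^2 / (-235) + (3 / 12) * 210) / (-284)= -24673/133480 = -0.18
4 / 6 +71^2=15125/3 = 5041.67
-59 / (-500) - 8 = -3941/500 = -7.88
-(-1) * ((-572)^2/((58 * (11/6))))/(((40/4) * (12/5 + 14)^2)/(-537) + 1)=-239587920/312127 = -767.60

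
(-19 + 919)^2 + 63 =810063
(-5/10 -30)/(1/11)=-671/2 = -335.50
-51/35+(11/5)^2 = 592/175 = 3.38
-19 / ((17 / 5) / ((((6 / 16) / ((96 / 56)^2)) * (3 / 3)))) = -4655/6528 = -0.71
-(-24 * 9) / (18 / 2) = 24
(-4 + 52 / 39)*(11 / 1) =-88/3 = -29.33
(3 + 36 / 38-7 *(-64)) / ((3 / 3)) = 8587/19 = 451.95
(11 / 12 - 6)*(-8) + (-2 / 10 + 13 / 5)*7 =862/15 = 57.47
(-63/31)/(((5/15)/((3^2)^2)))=-493.84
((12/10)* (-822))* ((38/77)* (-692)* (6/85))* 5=778151232/6545 = 118892.47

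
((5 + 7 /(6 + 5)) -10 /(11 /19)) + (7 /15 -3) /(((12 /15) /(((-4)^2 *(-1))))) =1288/33 = 39.03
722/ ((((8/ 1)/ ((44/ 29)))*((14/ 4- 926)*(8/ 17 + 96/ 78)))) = -877591/10058940 = -0.09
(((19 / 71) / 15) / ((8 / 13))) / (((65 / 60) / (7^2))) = 931/710 = 1.31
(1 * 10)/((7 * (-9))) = -0.16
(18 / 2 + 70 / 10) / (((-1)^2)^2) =16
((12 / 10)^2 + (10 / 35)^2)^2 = 3474496/1500625 = 2.32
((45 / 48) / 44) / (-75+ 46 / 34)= -255/881408 = 0.00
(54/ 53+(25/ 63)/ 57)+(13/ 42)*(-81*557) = -759321335/54378 = -13963.76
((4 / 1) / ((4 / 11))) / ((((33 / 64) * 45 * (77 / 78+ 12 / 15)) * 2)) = 832/6273 = 0.13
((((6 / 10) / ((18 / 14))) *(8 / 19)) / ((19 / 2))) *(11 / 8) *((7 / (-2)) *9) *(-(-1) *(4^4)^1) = -413952/1805 = -229.34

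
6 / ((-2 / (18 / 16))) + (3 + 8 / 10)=17/40 = 0.42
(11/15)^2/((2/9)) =2.42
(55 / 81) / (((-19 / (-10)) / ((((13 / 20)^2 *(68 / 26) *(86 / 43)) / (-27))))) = -2431/83106 = -0.03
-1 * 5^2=-25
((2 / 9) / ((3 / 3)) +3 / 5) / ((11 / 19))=703/495 = 1.42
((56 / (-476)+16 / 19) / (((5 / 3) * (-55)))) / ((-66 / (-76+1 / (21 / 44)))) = -60528/6839525 = -0.01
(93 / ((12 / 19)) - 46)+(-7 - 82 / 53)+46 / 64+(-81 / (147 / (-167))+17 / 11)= 170933449/914144 = 186.99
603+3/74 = 44625/74 = 603.04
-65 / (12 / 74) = -2405/6 = -400.83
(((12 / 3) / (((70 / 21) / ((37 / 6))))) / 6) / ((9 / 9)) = 37/30 = 1.23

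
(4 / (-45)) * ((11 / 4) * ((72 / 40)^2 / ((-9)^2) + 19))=-4.65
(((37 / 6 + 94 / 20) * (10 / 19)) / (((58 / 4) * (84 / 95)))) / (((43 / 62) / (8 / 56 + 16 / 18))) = 3284450/4949343 = 0.66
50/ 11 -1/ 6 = 289/66 = 4.38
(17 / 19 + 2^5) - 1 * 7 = 492/19 = 25.89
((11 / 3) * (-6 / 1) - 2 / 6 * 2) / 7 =-3.24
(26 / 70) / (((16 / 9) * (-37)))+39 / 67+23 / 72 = 11193359/12494160 = 0.90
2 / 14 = 1/7 = 0.14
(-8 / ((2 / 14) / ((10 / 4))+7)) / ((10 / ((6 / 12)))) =-14/247 = -0.06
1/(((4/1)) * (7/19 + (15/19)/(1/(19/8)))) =38/341 = 0.11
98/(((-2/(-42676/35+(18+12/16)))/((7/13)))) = 8235871/260 = 31676.43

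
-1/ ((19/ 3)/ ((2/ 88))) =-3/836 = 0.00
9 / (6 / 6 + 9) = 9/10 = 0.90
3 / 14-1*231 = -3231/14 = -230.79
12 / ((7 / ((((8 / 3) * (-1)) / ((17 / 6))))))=-192/119 = -1.61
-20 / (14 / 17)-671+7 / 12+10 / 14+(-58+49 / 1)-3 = -59303/84 = -705.99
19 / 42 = 0.45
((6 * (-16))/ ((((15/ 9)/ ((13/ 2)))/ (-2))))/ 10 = 1872/25 = 74.88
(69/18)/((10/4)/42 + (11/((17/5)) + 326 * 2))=0.01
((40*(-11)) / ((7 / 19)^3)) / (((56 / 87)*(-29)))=471.36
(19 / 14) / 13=19/182 = 0.10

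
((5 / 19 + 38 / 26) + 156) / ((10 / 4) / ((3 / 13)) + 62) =233748/107939 = 2.17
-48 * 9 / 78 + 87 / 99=-1999/429 = -4.66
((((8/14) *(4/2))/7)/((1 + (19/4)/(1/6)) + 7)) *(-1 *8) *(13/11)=-1664/39347 = -0.04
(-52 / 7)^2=2704/49 = 55.18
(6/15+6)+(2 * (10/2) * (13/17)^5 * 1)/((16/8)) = 54717749/7099285 = 7.71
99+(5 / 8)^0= 100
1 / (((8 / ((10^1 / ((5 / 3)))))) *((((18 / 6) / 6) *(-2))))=-3/4 = -0.75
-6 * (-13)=78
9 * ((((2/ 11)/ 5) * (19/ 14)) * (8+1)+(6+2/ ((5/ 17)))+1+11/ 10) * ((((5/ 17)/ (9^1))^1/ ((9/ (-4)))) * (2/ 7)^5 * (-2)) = 88960/11647251 = 0.01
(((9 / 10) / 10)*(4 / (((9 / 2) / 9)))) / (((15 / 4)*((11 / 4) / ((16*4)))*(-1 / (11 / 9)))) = -5.46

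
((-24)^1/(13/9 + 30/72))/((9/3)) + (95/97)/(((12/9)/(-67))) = -1391109/25996 = -53.51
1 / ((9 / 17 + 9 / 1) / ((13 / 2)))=221/324 = 0.68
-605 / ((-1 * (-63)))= -605/63 = -9.60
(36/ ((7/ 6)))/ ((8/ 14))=54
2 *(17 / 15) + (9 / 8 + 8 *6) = 6167/120 = 51.39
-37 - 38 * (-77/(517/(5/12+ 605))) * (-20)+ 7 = -9666680/141 = -68558.01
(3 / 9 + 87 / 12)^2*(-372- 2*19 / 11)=-17100265/792 = -21591.24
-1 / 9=-0.11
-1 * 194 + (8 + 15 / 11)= -2031/11 = -184.64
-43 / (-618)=43/618 = 0.07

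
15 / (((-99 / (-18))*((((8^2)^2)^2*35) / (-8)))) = -3/80740352 = 0.00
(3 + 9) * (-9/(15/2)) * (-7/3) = 168/5 = 33.60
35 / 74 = 0.47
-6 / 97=-0.06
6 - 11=-5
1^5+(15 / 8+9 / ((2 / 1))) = 59/8 = 7.38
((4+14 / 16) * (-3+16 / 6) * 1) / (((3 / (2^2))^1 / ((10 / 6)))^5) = -5200000/59049 = -88.06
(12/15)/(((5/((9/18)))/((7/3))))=14/75 = 0.19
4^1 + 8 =12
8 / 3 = 2.67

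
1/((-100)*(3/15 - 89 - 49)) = 1/13780 = 0.00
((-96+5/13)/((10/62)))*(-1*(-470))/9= -3622102/117 = -30958.14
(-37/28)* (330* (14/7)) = -6105/7 = -872.14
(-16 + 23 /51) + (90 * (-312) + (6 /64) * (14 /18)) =-15283939/544 = -28095.48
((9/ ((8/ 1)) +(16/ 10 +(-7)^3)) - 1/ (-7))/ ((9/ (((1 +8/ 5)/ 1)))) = -1238081/12600 = -98.26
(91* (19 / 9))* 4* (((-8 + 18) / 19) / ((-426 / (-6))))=3640/639 = 5.70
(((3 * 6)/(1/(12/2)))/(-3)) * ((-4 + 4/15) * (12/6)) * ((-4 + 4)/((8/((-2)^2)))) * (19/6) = 0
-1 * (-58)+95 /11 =66.64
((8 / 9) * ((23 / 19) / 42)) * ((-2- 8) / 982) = -460/1763181 = 0.00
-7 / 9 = -0.78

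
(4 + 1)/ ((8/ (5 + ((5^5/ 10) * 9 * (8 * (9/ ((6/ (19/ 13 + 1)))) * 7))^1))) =37800325/104 = 363464.66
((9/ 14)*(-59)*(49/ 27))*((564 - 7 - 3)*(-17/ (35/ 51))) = 4723127/5 = 944625.40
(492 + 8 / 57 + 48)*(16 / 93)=492608/5301 = 92.93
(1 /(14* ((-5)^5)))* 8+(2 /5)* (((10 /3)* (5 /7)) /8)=0.12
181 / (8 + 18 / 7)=1267/74 = 17.12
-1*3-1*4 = -7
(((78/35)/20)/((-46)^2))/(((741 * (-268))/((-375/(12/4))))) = 5/150845408 = 0.00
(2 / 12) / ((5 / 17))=0.57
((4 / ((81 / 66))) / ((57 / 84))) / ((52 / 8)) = 4928/6669 = 0.74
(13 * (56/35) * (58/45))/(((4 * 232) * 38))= 13/17100 = 0.00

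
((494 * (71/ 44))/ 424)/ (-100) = -17537/932800 = -0.02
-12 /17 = -0.71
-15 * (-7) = 105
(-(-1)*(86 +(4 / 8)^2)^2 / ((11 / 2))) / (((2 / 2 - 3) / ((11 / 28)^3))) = -14402025/351232 = -41.00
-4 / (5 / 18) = -72/5 = -14.40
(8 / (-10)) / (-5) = 4/25 = 0.16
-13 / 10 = -1.30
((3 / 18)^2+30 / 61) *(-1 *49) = -55909/2196 = -25.46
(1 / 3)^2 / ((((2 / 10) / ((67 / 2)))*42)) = 335/756 = 0.44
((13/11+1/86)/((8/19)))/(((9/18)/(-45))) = -965295/3784 = -255.10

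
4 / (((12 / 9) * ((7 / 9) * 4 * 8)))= 27/224 = 0.12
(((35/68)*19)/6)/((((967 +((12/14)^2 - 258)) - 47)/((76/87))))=619115/288174276 = 0.00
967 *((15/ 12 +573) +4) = 2236671/4 = 559167.75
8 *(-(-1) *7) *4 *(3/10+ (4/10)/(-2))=112/5 = 22.40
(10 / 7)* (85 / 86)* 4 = 1700/301 = 5.65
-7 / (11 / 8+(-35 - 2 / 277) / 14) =108584/17459 = 6.22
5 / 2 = 2.50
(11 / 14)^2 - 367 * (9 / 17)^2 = -5791523/56644 = -102.24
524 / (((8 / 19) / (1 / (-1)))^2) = 47291/16 = 2955.69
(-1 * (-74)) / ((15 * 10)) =37/75 = 0.49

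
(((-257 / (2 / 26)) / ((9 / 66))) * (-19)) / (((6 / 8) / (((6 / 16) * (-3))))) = -698269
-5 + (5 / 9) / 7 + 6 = 68/63 = 1.08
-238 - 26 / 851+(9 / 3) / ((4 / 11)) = -782173/3404 = -229.78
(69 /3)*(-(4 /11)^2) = -368/121 = -3.04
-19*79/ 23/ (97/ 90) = -135090/2231 = -60.55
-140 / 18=-70/9 = -7.78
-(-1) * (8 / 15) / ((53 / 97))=776/795 = 0.98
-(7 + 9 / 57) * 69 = -9384/19 = -493.89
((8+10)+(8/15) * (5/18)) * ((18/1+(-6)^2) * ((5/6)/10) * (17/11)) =4165/33 = 126.21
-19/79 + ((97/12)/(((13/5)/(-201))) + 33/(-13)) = -2578521/4108 = -627.68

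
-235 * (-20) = 4700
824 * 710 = 585040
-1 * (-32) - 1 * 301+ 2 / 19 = -5109/19 = -268.89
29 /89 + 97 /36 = 9677/3204 = 3.02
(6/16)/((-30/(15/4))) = -3/64 = -0.05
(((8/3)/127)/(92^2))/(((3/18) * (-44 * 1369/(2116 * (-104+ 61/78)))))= 8051/149174454 = 0.00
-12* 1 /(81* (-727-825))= 1/10476 = 0.00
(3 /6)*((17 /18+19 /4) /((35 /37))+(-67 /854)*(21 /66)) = 506843/169092 = 3.00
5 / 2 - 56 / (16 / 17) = -57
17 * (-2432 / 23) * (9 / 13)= -372096/299 = -1244.47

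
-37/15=-2.47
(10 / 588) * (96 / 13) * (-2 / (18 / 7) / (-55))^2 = 16/637065 = 0.00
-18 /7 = -2.57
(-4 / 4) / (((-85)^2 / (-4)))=4/7225 = 0.00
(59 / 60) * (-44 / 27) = -649/405 = -1.60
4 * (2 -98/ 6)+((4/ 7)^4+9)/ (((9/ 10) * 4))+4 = -2195635/43218 = -50.80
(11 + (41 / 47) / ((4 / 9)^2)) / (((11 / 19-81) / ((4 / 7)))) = -220267/2010848 = -0.11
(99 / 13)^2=9801/169 = 57.99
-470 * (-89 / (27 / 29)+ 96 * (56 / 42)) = -411250/27 = -15231.48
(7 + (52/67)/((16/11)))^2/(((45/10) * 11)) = 452929/395032 = 1.15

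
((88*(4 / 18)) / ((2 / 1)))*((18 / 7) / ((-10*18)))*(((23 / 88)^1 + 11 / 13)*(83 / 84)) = -15023/98280 = -0.15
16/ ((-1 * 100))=-4/25 = -0.16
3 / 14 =0.21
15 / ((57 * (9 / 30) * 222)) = 25/6327 = 0.00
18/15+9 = 51/5 = 10.20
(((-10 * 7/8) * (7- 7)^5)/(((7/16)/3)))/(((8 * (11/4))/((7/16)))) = 0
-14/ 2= -7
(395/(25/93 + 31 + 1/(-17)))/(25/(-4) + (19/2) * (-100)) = -0.01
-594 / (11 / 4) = -216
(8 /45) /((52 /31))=62/585 = 0.11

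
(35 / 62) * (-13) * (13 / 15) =-1183/186 = -6.36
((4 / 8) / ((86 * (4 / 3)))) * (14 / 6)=7/688 = 0.01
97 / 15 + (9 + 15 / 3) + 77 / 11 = 412/15 = 27.47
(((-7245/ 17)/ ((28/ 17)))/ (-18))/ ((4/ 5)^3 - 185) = -14375/184488 = -0.08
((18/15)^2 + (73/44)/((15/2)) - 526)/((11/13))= -11247067/18150 = -619.67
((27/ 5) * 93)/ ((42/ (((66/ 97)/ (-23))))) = -27621/78085 = -0.35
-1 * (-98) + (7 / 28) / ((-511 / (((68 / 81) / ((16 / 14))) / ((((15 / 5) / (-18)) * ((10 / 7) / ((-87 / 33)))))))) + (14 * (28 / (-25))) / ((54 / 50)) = 72395029/867240 = 83.48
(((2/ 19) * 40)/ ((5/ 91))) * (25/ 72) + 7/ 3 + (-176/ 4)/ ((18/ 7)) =2023/171 = 11.83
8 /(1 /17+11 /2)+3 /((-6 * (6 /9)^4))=-6605/6048 = -1.09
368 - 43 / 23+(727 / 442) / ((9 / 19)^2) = 307524923/823446 = 373.46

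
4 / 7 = 0.57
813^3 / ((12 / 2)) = 179122599/2 = 89561299.50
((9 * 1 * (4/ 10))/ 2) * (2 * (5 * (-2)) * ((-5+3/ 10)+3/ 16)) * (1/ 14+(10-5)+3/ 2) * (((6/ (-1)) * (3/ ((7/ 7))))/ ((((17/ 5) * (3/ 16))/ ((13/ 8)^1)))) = -5828706/119 = -48980.72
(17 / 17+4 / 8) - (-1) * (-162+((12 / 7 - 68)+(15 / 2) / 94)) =-298345/1316 = -226.71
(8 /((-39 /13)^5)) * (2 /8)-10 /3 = -812/243 = -3.34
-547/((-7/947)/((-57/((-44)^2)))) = -2178.76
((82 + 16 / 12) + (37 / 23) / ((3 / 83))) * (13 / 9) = 114673/621 = 184.66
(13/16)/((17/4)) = 0.19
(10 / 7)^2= 100/49 = 2.04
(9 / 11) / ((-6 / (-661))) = 1983/22 = 90.14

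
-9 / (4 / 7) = -63/4 = -15.75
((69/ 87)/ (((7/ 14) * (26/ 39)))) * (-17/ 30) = -391/290 = -1.35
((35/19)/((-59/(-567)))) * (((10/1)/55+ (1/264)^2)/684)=163415/34724096 = 0.00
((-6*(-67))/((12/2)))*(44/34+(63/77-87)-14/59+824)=546184536/11033 = 49504.63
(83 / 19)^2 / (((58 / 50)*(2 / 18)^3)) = 125552025/10469 = 11992.74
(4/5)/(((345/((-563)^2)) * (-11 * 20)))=-316969/94875 = -3.34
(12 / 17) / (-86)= -6/731 = -0.01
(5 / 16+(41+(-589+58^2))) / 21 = 134.11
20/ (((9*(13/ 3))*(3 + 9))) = 5/117 = 0.04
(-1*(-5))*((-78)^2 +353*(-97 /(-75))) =490541/15 = 32702.73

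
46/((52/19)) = 437/26 = 16.81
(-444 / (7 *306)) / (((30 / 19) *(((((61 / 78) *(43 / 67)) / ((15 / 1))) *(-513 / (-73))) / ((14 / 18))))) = -4705142/10835613 = -0.43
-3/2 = -1.50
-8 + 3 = -5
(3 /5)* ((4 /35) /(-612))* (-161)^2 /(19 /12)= -14812/8075 = -1.83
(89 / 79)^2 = 7921/6241 = 1.27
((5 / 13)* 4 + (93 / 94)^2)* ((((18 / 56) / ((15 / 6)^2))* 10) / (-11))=-236583/2010190 = -0.12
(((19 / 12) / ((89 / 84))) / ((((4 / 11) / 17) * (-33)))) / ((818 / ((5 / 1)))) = -11305/873624 = -0.01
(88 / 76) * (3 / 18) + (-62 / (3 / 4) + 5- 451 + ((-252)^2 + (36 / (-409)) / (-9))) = 489382891/7771 = 62975.54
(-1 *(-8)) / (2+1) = 8/3 = 2.67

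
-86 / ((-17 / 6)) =516/17 = 30.35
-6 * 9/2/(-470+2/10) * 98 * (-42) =-6860/29 = -236.55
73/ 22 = 3.32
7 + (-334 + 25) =-302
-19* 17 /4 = -323/4 = -80.75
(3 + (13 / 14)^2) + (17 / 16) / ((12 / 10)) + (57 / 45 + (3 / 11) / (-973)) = 216277673/35962080 = 6.01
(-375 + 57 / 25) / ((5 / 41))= -382038/125 = -3056.30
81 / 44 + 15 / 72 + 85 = 22981/264 = 87.05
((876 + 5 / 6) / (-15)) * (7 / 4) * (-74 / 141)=1362599/25380 = 53.69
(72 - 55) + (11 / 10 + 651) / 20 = 9921/200 = 49.60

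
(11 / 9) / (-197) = -11/1773 = -0.01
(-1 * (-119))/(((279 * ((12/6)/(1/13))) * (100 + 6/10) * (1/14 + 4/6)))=4165/18851937 = 0.00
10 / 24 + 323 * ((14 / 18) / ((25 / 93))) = 280489/300 = 934.96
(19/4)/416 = 19/1664 = 0.01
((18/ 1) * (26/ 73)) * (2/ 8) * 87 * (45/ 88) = 458055/6424 = 71.30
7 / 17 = 0.41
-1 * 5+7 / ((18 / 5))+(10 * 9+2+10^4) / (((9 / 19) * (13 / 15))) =24580.02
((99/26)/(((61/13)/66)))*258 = 842886/61 = 13817.80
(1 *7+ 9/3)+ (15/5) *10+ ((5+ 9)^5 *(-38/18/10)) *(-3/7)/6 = 366752/45 = 8150.04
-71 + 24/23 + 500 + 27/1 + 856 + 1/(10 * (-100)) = 30199977/23000 = 1313.04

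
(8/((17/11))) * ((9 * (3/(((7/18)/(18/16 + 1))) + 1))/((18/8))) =42856/119 = 360.13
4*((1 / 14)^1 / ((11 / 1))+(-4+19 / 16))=-3457/308 = -11.22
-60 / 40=-3/2 = -1.50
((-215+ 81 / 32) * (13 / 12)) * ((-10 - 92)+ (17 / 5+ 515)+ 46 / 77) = -95982.16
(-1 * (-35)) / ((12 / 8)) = 70/3 = 23.33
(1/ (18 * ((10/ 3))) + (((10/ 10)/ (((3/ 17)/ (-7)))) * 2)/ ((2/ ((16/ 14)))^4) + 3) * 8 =-223994/5145 = -43.54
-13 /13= -1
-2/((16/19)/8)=-19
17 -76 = -59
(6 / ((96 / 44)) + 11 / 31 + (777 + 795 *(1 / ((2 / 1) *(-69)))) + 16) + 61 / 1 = 2428033/2852 = 851.34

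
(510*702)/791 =358020/791 = 452.62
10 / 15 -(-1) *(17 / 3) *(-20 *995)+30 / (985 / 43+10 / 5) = -40257032/357 = -112764.80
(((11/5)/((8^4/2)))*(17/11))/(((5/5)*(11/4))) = 17/28160 = 0.00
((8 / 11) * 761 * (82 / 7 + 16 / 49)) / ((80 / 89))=3996011/539 = 7413.75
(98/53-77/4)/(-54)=3689/11448 = 0.32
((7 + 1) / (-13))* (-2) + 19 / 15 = 487/195 = 2.50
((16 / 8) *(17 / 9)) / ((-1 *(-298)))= 17/1341 = 0.01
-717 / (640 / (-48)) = 2151/40 = 53.78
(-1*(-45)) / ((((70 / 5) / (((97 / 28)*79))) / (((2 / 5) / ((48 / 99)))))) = 2275911/3136 = 725.74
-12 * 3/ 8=-9/2 = -4.50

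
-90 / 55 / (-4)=9/22 = 0.41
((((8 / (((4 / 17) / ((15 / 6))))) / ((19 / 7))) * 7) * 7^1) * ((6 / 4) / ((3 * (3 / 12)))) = 3068.95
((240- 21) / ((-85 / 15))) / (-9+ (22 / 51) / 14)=13797/3202 = 4.31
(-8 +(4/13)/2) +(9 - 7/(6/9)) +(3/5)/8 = -4821/520 = -9.27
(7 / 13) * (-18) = -126/13 = -9.69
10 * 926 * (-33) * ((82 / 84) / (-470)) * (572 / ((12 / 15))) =149301295/329 = 453803.33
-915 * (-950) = 869250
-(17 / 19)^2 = -289/361 = -0.80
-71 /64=-1.11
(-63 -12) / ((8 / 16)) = -150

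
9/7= 1.29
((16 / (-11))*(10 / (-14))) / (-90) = -8/693 = -0.01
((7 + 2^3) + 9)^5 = 7962624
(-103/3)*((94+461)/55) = -3811/11 = -346.45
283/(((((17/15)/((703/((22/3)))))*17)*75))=596847/31790 = 18.77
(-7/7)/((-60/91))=91/60 = 1.52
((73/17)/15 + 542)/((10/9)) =414849/850 = 488.06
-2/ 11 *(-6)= 12/11 = 1.09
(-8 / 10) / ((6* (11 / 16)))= -32/165 = -0.19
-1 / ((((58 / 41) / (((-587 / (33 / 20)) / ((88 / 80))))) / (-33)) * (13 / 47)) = -113114900/4147 = -27276.32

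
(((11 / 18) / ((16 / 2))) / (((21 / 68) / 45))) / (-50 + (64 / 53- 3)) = -9911/46116 = -0.21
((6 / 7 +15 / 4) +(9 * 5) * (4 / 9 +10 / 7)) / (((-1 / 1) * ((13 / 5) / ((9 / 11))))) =-112005/4004 = -27.97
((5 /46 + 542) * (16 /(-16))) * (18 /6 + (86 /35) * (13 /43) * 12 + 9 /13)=-71519316/10465 = -6834.14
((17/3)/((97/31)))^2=277729/84681 = 3.28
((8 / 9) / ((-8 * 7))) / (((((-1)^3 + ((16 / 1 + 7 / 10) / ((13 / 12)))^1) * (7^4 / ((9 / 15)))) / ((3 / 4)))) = -13/62992636 = 0.00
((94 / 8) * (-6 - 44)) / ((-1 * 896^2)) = 1175/1605632 = 0.00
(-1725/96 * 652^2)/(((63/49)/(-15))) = 534701125/6 = 89116854.17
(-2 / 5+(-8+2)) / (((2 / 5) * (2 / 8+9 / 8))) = -128/11 = -11.64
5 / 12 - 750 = -8995/12 = -749.58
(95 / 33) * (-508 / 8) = -12065/66 = -182.80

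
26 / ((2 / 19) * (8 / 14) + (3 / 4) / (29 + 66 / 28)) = 3036124/9817 = 309.27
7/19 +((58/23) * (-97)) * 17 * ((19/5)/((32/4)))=-1974.85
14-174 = -160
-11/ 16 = -0.69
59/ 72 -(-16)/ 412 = 6365/7416 = 0.86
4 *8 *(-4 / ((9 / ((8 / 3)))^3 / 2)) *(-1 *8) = 1048576/19683 = 53.27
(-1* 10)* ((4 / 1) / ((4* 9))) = -10/9 = -1.11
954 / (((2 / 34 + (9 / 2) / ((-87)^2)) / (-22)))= -600130872/1699 = -353225.94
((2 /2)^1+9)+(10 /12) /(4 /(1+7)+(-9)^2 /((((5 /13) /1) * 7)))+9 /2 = 186617/12846 = 14.53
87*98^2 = 835548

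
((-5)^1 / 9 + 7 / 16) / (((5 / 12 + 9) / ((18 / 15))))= -17/1130 = -0.02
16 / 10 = 8/5 = 1.60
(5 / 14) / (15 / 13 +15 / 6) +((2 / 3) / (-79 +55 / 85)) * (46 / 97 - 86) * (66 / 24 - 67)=-601317110/12888099 = -46.66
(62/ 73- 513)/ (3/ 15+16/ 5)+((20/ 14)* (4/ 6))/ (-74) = -145260905/964257 = -150.65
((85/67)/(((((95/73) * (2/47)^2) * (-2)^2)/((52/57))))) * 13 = 1596.21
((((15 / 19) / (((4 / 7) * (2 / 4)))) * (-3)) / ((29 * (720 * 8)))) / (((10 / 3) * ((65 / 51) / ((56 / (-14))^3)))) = 1071/1432600 = 0.00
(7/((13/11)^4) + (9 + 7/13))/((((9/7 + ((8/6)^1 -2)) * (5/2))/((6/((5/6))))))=113374296/1856465 = 61.07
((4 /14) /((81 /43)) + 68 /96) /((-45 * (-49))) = 3901/10001880 = 0.00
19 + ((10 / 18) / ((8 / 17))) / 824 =1127317/59328 = 19.00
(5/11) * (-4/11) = -20/121 = -0.17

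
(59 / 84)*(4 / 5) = 59/105 = 0.56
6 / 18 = 1/3 = 0.33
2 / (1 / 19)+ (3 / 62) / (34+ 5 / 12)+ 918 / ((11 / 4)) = 52364468/140833 = 371.82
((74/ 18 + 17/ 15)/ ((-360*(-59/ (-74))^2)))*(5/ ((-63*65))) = 2738/97850025 = 0.00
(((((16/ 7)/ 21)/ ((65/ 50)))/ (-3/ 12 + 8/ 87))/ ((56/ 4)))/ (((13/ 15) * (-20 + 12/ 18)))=1440/637637 = 0.00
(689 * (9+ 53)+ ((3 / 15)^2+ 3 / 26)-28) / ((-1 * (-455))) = 27748601/295750 = 93.82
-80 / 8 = -10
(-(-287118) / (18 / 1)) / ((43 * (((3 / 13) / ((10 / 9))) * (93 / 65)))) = 44928650/35991 = 1248.33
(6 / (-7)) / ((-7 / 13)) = 78/49 = 1.59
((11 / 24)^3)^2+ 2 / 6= 65472553/191102976 = 0.34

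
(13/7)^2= 3.45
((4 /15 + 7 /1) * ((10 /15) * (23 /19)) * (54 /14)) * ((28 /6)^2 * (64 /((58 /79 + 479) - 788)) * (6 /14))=-101403136/2313535 = -43.83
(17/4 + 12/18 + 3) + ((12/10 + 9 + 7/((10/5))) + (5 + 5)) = 31.62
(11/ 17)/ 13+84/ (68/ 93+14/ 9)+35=5060652/70499 = 71.78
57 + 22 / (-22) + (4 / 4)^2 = 57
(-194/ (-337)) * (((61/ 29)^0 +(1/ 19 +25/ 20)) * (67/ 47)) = 1137325/601882 = 1.89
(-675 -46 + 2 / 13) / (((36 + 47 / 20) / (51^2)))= -487479420/9971 = -48889.72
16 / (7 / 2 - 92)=-32/177 = -0.18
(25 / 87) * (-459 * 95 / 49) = -363375/1421 = -255.72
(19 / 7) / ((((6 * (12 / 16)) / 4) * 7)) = 152/441 = 0.34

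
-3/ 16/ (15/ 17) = -17/80 = -0.21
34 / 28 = 17/14 = 1.21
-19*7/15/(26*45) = -133/17550 = -0.01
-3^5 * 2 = -486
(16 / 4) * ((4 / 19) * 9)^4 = 6718464/130321 = 51.55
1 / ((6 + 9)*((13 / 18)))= 6/65 = 0.09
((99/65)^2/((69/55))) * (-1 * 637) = -1760913/1495 = -1177.87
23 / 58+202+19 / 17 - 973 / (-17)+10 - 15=255.75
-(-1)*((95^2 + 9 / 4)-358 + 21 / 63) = 104035/12 = 8669.58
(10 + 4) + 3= 17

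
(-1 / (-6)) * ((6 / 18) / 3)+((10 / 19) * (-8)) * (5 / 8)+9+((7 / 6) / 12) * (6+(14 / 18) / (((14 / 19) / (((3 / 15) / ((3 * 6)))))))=15449767/2216160 = 6.97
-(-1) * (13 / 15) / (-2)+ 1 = 17/30 = 0.57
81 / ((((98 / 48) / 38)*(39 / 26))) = 49248/49 = 1005.06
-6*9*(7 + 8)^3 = -182250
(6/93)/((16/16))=2/31 = 0.06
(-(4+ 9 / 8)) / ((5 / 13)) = -533/40 = -13.32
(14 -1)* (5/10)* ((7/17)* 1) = 91/34 = 2.68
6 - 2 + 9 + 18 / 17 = 239/17 = 14.06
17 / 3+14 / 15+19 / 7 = 326/35 = 9.31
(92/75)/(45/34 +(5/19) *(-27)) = -59432/280125 = -0.21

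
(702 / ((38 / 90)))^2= 997928100/361 = 2764343.77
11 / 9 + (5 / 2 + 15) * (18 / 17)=3022/153 = 19.75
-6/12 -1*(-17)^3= 9825/2 = 4912.50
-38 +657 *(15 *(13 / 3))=42667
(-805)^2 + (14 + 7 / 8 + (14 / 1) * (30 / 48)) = 5184389/8 = 648048.62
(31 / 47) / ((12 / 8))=62/141 = 0.44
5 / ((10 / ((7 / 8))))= 7/16 = 0.44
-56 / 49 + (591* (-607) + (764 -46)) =-2506141/7 = -358020.14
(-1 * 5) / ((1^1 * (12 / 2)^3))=-5/216 = -0.02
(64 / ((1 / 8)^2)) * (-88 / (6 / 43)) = -7749632/3 = -2583210.67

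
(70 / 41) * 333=23310/41 = 568.54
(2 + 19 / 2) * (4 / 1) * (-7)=-322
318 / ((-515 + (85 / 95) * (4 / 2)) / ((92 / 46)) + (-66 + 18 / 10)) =-60420/60953 = -0.99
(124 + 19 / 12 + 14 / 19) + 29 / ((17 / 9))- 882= -2869507/3876 = -740.33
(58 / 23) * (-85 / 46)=-2465/529 = -4.66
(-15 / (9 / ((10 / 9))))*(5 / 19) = -250/513 = -0.49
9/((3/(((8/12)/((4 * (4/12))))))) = 3/2 = 1.50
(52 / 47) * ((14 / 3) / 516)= 182/18189 = 0.01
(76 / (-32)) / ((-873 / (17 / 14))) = 323/97776 = 0.00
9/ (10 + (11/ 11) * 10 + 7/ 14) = 18/41 = 0.44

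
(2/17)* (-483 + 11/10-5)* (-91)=443079/85 = 5212.69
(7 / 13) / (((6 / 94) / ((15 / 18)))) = 1645/234 = 7.03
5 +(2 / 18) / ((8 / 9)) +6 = 89/8 = 11.12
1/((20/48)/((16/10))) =96/25 = 3.84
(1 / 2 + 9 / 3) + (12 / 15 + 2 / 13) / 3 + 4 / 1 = 3049/390 = 7.82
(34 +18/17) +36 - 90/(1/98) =-148732/17 = -8748.94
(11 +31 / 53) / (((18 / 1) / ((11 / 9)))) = 3377/4293 = 0.79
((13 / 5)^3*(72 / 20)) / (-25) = -39546/15625 = -2.53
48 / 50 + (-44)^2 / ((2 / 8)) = 193624/25 = 7744.96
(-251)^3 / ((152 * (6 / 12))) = -15813251/76 = -208069.09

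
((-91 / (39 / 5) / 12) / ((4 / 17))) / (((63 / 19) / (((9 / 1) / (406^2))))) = -1615/23736384 = 0.00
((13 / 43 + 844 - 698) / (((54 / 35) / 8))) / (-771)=-32620/33153 = -0.98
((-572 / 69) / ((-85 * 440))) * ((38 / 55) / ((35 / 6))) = 494/18816875 = 0.00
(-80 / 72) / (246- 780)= 5/2403 = 0.00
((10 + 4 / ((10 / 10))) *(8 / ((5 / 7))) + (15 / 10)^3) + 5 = 6607/40 = 165.18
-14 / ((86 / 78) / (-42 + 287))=-133770/43 = -3110.93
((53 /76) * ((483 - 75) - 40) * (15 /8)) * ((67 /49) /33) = 408365/20482 = 19.94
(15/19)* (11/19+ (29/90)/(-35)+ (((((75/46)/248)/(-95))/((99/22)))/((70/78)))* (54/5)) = 6944197/15443580 = 0.45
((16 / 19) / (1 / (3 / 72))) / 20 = 1/570 = 0.00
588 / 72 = 49/6 = 8.17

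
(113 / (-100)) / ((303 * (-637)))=113/19301100 = 0.00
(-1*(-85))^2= 7225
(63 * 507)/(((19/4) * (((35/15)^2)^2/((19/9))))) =164268/343 = 478.92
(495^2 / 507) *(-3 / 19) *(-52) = 980100/247 = 3968.02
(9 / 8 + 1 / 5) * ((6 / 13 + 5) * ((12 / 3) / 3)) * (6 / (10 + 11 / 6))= 318/65 = 4.89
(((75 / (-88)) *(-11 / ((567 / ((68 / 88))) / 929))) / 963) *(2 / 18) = 394825/288299088 = 0.00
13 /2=6.50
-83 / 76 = -1.09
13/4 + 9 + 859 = 3485/4 = 871.25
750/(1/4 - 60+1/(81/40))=-243000/19199 = -12.66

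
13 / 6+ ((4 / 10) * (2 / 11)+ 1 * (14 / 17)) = 17183/5610 = 3.06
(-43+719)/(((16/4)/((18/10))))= 1521/5 = 304.20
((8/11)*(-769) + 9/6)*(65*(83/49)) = -9457435/154 = -61411.92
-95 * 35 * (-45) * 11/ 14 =235125/2 = 117562.50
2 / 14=1/7 = 0.14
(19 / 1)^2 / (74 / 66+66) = 11913/2215 = 5.38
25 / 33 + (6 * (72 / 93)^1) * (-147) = -697769/1023 = -682.08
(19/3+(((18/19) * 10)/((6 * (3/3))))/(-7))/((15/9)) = 2437/665 = 3.66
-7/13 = -0.54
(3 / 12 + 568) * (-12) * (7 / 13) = -47733/13 = -3671.77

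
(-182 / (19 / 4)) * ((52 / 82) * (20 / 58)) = -189280/22591 = -8.38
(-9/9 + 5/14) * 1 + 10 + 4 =187/14 = 13.36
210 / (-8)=-105/4 = -26.25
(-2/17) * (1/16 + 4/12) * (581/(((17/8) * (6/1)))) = -11039/5202 = -2.12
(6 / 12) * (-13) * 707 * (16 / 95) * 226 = -16617328/95 = -174919.24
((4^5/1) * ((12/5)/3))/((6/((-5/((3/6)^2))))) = -8192/3 = -2730.67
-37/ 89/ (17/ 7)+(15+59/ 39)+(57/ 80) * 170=137.47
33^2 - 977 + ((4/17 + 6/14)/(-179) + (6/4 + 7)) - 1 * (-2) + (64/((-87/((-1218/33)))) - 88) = 86668555/1405866 = 61.65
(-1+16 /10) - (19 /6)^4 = -647717/6480 = -99.96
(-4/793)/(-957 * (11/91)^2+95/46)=117208/276937987 = 0.00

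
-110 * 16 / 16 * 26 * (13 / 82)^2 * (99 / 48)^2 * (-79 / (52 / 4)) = 799658145/430336 = 1858.22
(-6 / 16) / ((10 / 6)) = -9/40 = -0.22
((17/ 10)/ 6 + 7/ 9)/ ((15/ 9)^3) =573/2500 = 0.23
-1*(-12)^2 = -144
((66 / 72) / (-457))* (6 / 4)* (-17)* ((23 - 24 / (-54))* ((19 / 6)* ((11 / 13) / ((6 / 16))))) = 8246513/962442 = 8.57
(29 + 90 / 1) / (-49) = -17/7 = -2.43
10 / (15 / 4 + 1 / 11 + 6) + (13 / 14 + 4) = 36037/6062 = 5.94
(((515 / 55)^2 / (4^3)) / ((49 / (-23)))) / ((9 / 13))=-3172091/3415104 = -0.93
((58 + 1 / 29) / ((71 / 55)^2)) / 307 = 5091075/44880023 = 0.11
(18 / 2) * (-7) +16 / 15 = -929/15 = -61.93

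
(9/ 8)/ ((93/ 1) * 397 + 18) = 3/98504 = 0.00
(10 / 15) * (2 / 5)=0.27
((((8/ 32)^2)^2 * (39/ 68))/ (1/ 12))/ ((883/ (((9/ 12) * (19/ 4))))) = 6669/61485056 = 0.00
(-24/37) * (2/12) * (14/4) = -14/37 = -0.38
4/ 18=2/9 = 0.22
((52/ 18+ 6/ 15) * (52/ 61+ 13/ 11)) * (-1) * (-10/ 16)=4.18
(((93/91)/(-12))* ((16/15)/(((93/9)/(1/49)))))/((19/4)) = -16/423605 = 0.00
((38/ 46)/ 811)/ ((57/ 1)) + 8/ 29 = 447701/1622811 = 0.28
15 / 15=1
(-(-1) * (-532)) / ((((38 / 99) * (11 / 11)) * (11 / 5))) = -630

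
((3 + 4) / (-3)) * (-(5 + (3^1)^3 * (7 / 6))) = 511/6 = 85.17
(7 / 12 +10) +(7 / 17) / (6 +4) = 10.62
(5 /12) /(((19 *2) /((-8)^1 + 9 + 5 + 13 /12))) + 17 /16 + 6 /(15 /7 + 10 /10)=183541/60192 = 3.05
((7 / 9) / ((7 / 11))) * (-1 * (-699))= 2563/3 = 854.33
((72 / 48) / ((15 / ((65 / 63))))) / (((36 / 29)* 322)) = 377/1460592 = 0.00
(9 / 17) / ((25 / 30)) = 54/85 = 0.64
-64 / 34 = -32/17 = -1.88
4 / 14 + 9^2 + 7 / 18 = 10291/126 = 81.67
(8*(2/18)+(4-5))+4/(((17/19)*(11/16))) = 10757/1683 = 6.39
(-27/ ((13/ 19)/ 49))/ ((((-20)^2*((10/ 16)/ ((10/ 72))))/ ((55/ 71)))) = -30723/36920 = -0.83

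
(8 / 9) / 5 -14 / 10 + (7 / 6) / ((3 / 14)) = 38/9 = 4.22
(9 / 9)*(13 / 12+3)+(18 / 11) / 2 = 647/132 = 4.90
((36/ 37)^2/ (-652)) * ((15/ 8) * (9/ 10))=-2187/892588 = 0.00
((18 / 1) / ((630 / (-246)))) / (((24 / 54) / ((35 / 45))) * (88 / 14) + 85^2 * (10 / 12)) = -10332/8855905 = 0.00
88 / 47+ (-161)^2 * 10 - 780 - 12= 12145734/47 = 258419.87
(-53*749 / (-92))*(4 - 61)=-2262729/92 = -24594.88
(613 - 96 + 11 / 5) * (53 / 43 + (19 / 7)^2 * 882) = 725496332/215 = 3374401.54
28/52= 7/13 = 0.54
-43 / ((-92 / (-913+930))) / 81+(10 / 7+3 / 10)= 476431/260820 = 1.83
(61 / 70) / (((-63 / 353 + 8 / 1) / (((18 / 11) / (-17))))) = -193797/18070745 = -0.01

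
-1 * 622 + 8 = -614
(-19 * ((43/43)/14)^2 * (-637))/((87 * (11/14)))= 1729/1914 = 0.90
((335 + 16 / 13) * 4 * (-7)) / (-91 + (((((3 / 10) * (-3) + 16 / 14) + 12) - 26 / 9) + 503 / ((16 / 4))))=-154208880/722423 = -213.46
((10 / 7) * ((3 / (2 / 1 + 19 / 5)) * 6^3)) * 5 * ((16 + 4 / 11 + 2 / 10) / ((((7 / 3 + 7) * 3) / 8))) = 59032800/15631 = 3776.65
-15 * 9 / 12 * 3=-135/4 = -33.75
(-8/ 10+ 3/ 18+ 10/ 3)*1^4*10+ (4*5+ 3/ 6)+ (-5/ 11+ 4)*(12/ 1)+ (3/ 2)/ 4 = 90.42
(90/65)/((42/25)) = 75/91 = 0.82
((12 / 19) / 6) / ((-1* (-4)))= 1/38 = 0.03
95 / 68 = 1.40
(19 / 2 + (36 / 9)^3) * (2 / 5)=147/5 = 29.40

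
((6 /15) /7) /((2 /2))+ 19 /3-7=-64/105 = -0.61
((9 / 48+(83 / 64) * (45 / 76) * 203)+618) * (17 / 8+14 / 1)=485693901/38912 = 12481.85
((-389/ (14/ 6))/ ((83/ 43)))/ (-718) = 50181/417158 = 0.12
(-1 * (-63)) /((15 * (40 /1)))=21/200 = 0.10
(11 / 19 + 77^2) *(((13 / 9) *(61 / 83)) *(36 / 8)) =44670483/1577 = 28326.24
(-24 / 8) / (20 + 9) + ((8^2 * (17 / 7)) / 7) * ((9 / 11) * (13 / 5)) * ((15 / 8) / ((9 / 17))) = 2613255/15631 = 167.18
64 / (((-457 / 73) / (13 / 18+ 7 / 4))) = -103952/4113 = -25.27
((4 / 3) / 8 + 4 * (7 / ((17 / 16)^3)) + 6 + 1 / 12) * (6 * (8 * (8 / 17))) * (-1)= -55831392/83521 = -668.47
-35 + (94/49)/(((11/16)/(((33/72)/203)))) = -34.99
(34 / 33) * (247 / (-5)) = -8398/165 = -50.90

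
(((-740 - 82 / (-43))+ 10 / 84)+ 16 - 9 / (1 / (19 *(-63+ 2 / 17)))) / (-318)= -307968949/9763236 = -31.54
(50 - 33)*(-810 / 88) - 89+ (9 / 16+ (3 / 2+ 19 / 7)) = -296543/1232 = -240.70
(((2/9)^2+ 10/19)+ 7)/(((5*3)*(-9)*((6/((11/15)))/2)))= -128249/9349425 = -0.01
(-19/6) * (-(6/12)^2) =19/24 = 0.79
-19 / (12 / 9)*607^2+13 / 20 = -26251988/5 = -5250397.60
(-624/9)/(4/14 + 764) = -0.09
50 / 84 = 25/42 = 0.60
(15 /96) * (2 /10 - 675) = -1687/16 = -105.44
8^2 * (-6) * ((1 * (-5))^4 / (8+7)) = -16000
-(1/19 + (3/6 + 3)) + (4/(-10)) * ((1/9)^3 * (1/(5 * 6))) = -7381163/2077650 = -3.55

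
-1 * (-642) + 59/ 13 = 8405/13 = 646.54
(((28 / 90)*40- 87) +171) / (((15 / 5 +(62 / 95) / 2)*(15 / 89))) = 172.03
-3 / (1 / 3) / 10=-9/10 = -0.90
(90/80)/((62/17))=153/496 = 0.31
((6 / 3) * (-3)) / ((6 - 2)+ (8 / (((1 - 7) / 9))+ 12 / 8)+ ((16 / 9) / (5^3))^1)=13500/14593 = 0.93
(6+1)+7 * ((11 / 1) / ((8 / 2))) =105/4 = 26.25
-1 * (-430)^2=-184900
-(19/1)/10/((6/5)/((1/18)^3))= -19/69984 = 0.00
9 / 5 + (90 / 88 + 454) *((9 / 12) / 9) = 104857/2640 = 39.72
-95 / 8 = -11.88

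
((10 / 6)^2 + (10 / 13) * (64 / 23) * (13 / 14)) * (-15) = -34525/483 = -71.48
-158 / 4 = -79/2 = -39.50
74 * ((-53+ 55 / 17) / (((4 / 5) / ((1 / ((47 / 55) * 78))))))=-30525/442 = -69.06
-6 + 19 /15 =-71/15 = -4.73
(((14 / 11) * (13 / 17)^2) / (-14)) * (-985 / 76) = 166465/241604 = 0.69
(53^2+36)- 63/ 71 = 201932/71 = 2844.11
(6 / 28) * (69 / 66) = 69/308 = 0.22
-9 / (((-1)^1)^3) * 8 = 72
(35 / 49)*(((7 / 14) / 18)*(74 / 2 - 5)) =40/63 = 0.63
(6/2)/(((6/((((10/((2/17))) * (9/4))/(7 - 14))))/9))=-6885/56 = -122.95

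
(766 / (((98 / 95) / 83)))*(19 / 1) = 57379145/49 = 1171002.96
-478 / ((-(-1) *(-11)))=478/11 = 43.45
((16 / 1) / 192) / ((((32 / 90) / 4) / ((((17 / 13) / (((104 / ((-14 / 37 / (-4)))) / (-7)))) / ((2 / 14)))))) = -87465/1600768 = -0.05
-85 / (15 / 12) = -68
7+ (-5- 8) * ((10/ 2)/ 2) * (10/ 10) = -51/2 = -25.50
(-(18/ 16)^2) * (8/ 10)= -81/80 = -1.01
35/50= 7/10 = 0.70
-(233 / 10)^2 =-54289/100 = -542.89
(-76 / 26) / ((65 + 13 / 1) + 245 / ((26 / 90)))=-38/12039 = 0.00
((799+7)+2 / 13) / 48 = 655/39 = 16.79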